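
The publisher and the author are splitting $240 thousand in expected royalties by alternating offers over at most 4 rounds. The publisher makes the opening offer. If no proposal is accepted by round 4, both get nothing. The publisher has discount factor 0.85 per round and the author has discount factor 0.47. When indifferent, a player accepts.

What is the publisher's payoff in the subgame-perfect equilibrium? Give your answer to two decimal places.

Round 4 (the author proposes): the publisher will accept anything ≥ 0, so the author offers 0 and keeps 240.
Round 3 (the publisher proposes): the author can get 240 next round, worth 0.47 × 240 = 112.8 now. The publisher offers 112.8 and keeps 240 − 112.8 = 127.2.
Round 2 (the author proposes): the publisher can get 127.2 next round, worth 0.85 × 127.2 = 108.12 now, so the author offers 108.12, keeping 131.88.
Round 1 (the publisher proposes): the author can get 131.88 next round, worth 0.47 × 131.88 = 61.9836 now. The publisher offers 61.9836 and keeps 240 − 61.9836 = 178.0164.

178.02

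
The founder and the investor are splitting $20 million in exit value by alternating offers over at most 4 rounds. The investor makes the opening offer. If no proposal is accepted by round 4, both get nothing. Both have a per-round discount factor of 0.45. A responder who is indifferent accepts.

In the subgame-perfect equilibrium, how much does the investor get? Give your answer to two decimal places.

By backward induction:
Round 4 (the founder proposes): the investor will accept anything ≥ 0, so the founder offers 0 and keeps 20.
Round 3 (the investor proposes): the founder can get 20 next round, worth 0.45 × 20 = 9 now. The investor offers 9 and keeps 20 − 9 = 11.
Round 2 (the founder proposes): the investor can get 11 next round, worth 0.45 × 11 = 4.95 now. The founder offers 4.95 and keeps 20 − 4.95 = 15.05.
Round 1 (the investor proposes): the founder can get 15.05 next round, worth 0.45 × 15.05 = 6.7725 now; the investor offers that and keeps 13.2275.

13.23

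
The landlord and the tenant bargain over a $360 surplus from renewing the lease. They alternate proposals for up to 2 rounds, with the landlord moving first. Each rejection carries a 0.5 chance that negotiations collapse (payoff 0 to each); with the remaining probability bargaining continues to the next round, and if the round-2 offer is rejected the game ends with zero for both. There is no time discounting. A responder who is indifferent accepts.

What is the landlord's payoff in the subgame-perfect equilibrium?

By backward induction:
Round 2 (the tenant proposes): the landlord will accept anything ≥ 0, so the tenant offers 0 and keeps 360.
Round 1 (the landlord proposes): rejecting gives the tenant an expected 0.5 × 360 = 180, so the landlord offers 180, keeping 180.

180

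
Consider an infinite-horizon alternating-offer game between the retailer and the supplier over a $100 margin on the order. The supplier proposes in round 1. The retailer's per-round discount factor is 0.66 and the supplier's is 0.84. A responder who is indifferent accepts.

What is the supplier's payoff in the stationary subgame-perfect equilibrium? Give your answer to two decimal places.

Let x be the supplier's share when the supplier proposes and y be the retailer's share when the retailer proposes.
The retailer accepts iff offered ≥ 0.66·y, so x = 100 − 0.66y. Symmetrically y = 100 − 0.84x.
Substituting: x = 100 − 0.66(100 − 0.84x), giving x(1 − 0.84·0.66) = 100(1 − 0.66).
So x = 100 × 0.34 / 0.4456 ≈ 76.3016, and the retailer receives 100 − x ≈ 23.6984.

76.30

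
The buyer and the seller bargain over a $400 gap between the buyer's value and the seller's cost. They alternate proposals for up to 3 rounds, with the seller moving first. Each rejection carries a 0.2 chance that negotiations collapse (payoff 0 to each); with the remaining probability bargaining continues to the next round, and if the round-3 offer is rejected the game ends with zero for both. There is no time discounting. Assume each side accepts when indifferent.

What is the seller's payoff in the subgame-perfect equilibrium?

336

By backward induction:
Round 3 (the seller proposes): the buyer will accept anything ≥ 0, so the seller offers 0 and keeps 400.
Round 2 (the buyer proposes): rejecting gives the seller an expected 0.8 × 400 = 320; the buyer offers that and keeps 80.
Round 1 (the seller proposes): rejecting gives the buyer an expected 0.8 × 80 = 64. The seller offers 64 and keeps 400 − 64 = 336.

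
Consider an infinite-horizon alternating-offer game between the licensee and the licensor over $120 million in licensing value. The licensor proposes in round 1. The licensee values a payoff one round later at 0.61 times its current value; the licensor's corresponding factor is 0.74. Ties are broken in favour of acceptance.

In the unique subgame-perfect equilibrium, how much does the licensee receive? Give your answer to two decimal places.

34.69

When the licensor proposes, the licensee accepts any offer worth at least 0.61 times what the licensee would get by proposing next round; and vice versa.
This gives x = 120 − 0.61y and y = 120 − 0.74x, where x and y are each side's share when it proposes.
Hence (1 − 0.61·0.74)x = 120(1 − 0.61), i.e. 0.5486·x = 46.8.
x ≈ 85.3081; the licensee's share is 120 − x ≈ 34.6919.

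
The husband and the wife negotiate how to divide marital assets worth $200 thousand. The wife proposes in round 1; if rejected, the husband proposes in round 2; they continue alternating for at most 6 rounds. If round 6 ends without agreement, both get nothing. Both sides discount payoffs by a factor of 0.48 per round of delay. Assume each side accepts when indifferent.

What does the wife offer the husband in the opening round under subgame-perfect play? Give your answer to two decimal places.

By backward induction:
Round 6 (the husband proposes): rejection yields 0 for the wife; the husband offers 0 and keeps 200.
Round 5 (the wife proposes): the husband can get 200 next round, worth 0.48 × 200 = 96 now, so the wife offers 96, keeping 104.
Round 4 (the husband proposes): the wife can get 104 next round, worth 0.48 × 104 = 49.92 now, so the husband offers 49.92, keeping 150.08.
Round 3 (the wife proposes): the husband can get 150.08 next round, worth 0.48 × 150.08 = 72.0384 now. The wife offers 72.0384 and keeps 200 − 72.0384 = 127.9616.
Round 2 (the husband proposes): the wife can get 127.9616 next round, worth 0.48 × 127.9616 = 61.421568 now. The husband offers 61.421568 and keeps 200 − 61.421568 = 138.578432.
Round 1 (the wife proposes): the husband can get 138.578432 next round, worth 0.48 × 138.578432 = 66.51764736 now. The wife offers 66.51764736 and keeps 200 − 66.51764736 = 133.48235264.

66.52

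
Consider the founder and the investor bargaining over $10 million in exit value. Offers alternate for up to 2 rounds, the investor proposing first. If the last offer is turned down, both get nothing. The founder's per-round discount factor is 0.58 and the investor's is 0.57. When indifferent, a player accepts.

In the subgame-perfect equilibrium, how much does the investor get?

Round 2 (the founder proposes): rejection yields 0 for the investor; the founder offers 0 and keeps 10.
Round 1 (the investor proposes): the founder can get 10 next round, worth 0.58 × 10 = 5.8 now. The investor offers 5.8 and keeps 10 − 5.8 = 4.2.

4.2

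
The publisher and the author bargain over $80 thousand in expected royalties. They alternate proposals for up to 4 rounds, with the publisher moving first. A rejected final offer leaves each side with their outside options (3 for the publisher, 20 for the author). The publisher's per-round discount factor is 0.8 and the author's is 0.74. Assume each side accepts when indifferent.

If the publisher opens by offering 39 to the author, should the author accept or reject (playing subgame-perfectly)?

Round 4 (the author proposes): the publisher gets 3 if talks fail, so the author offers 3 and keeps 77.
Round 3 (the publisher proposes): the author can get 77 next round, worth 0.74 × 77 = 56.98 now; the publisher offers that and keeps 23.02.
Round 2 (the author proposes): the publisher can get 23.02 next round, worth 0.8 × 23.02 = 18.416 now; the author offers that and keeps 61.584.
So by rejecting in round 1, the author gets 61.584 next round, worth 0.74 × 61.584 = 45.57216 now.
Offer 39 < 45.57216, so the author rejects.

Reject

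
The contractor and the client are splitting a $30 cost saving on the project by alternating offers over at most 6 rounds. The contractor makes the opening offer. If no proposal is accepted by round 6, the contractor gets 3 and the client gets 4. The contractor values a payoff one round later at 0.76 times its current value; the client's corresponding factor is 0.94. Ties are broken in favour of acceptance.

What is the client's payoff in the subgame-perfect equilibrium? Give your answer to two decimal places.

24.56

Round 6 (the client proposes): the contractor gets 3 if talks fail, so the client offers 3 and keeps 27.
Round 5 (the contractor proposes): the client can get 27 next round, worth 0.94 × 27 = 25.38 now. The contractor offers 25.38 and keeps 30 − 25.38 = 4.62.
Round 4 (the client proposes): the contractor can get 4.62 next round, worth 0.76 × 4.62 = 3.5112 now. The client offers 3.5112 and keeps 30 − 3.5112 = 26.4888.
Round 3 (the contractor proposes): the client can get 26.4888 next round, worth 0.94 × 26.4888 = 24.899472 now. The contractor offers 24.899472 and keeps 30 − 24.899472 = 5.100528.
Round 2 (the client proposes): the contractor can get 5.100528 next round, worth 0.76 × 5.100528 = 3.87640128 now; the client offers that and keeps 26.12359872.
Round 1 (the contractor proposes): the client can get 26.12359872 next round, worth 0.94 × 26.12359872 = 24.5561827968 now; the contractor offers that and keeps 5.4438172032.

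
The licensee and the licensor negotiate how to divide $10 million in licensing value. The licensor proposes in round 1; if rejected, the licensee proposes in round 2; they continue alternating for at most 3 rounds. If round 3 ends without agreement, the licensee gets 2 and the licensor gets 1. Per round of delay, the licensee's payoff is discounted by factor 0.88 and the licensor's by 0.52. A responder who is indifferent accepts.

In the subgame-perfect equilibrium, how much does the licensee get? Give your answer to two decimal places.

5.14

Solve by backward induction from round 3.
Round 3 (the licensor proposes): the licensee gets 2 if talks fail, so the licensor offers 2 and keeps 8.
Round 2 (the licensee proposes): the licensor can get 8 next round, worth 0.52 × 8 = 4.16 now; the licensee offers that and keeps 5.84.
Round 1 (the licensor proposes): the licensee can get 5.84 next round, worth 0.88 × 5.84 = 5.1392 now, so the licensor offers 5.1392, keeping 4.8608.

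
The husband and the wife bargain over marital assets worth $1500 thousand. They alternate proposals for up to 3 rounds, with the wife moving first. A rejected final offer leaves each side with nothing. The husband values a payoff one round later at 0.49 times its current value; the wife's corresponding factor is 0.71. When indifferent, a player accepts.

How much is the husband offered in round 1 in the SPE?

Solve by backward induction from round 3.
Round 3 (the wife proposes): the husband will accept anything ≥ 0, so the wife offers 0 and keeps 1500.
Round 2 (the husband proposes): the wife can get 1500 next round, worth 0.71 × 1500 = 1065 now; the husband offers that and keeps 435.
Round 1 (the wife proposes): the husband can get 435 next round, worth 0.49 × 435 = 213.15 now, so the wife offers 213.15, keeping 1286.85.

213.15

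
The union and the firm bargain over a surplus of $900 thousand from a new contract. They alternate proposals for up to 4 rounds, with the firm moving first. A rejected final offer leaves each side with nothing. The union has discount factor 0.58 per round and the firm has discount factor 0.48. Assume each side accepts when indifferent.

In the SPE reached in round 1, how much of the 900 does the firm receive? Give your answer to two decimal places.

483.24

Solve by backward induction from round 4.
Round 4 (the union proposes): rejection yields 0 for the firm; the union offers 0 and keeps 900.
Round 3 (the firm proposes): the union can get 900 next round, worth 0.58 × 900 = 522 now, so the firm offers 522, keeping 378.
Round 2 (the union proposes): the firm can get 378 next round, worth 0.48 × 378 = 181.44 now; the union offers that and keeps 718.56.
Round 1 (the firm proposes): the union can get 718.56 next round, worth 0.58 × 718.56 = 416.7648 now, so the firm offers 416.7648, keeping 483.2352.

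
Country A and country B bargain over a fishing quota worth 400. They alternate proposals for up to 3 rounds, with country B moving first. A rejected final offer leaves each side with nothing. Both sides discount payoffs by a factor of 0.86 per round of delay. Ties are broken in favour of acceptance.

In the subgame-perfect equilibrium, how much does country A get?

48.16

Solve by backward induction from round 3.
Round 3 (country B proposes): rejection yields 0 for country A; country B offers 0 and keeps 400.
Round 2 (country A proposes): country B can get 400 next round, worth 0.86 × 400 = 344 now. Country A offers 344 and keeps 400 − 344 = 56.
Round 1 (country B proposes): country A can get 56 next round, worth 0.86 × 56 = 48.16 now; country B offers that and keeps 351.84.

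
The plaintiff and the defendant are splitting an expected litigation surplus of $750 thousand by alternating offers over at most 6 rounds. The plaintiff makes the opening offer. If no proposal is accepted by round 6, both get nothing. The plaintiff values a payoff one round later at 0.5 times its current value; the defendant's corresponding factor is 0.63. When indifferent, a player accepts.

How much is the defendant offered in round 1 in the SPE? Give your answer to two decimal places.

Round 6 (the defendant proposes): rejection yields 0 for the plaintiff; the defendant offers 0 and keeps 750.
Round 5 (the plaintiff proposes): the defendant can get 750 next round, worth 0.63 × 750 = 472.5 now. The plaintiff offers 472.5 and keeps 750 − 472.5 = 277.5.
Round 4 (the defendant proposes): the plaintiff can get 277.5 next round, worth 0.5 × 277.5 = 138.75 now; the defendant offers that and keeps 611.25.
Round 3 (the plaintiff proposes): the defendant can get 611.25 next round, worth 0.63 × 611.25 = 385.0875 now. The plaintiff offers 385.0875 and keeps 750 − 385.0875 = 364.9125.
Round 2 (the defendant proposes): the plaintiff can get 364.9125 next round, worth 0.5 × 364.9125 = 182.45625 now; the defendant offers that and keeps 567.54375.
Round 1 (the plaintiff proposes): the defendant can get 567.54375 next round, worth 0.63 × 567.54375 = 357.5525625 now; the plaintiff offers that and keeps 392.4474375.

357.55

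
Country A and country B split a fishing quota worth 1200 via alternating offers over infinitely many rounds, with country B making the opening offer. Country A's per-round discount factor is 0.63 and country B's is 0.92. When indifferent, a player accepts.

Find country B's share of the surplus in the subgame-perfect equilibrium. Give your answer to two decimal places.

Let x be country B's share when country B proposes and y be country A's share when country A proposes.
Country A accepts iff offered ≥ 0.63·y, so x = 1200 − 0.63y. Symmetrically y = 1200 − 0.92x.
Substituting: x = 1200 − 0.63(1200 − 0.92x), giving x(1 − 0.92·0.63) = 1200(1 − 0.63).
So x = 1200 × 0.37 / 0.4204 ≈ 1056.1370, and country A receives 1200 − x ≈ 143.8630.

1056.14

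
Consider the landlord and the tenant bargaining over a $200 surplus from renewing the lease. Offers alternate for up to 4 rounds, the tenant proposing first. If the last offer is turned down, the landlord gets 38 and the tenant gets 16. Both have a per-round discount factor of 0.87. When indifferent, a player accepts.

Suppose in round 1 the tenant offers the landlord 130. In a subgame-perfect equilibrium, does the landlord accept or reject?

Work out the landlord's continuation value if the offer is rejected.
Round 4 (the landlord proposes): the tenant gets 16 if talks fail, so the landlord offers 16 and keeps 184.
Round 3 (the tenant proposes): the landlord can get 184 next round, worth 0.87 × 184 = 160.08 now. The tenant offers 160.08 and keeps 200 − 160.08 = 39.92.
Round 2 (the landlord proposes): the tenant can get 39.92 next round, worth 0.87 × 39.92 = 34.7304 now; the landlord offers that and keeps 165.2696.
So by rejecting in round 1, the landlord gets 165.2696 next round, worth 0.87 × 165.2696 = 143.784552 now.
Offer 130 < 143.784552, so the landlord rejects.

Reject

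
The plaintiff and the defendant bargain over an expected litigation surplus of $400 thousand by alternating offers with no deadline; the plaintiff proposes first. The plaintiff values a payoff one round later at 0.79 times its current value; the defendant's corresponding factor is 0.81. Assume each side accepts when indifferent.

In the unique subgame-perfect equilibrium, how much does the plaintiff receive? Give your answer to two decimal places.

211.05

When the plaintiff proposes, the defendant accepts any offer worth at least 0.81 times what the defendant would get by proposing next round; and vice versa.
This gives x = 400 − 0.81y and y = 400 − 0.79x, where x and y are each side's share when it proposes.
Hence (1 − 0.81·0.79)x = 400(1 − 0.81), i.e. 0.3601·x = 76.
x ≈ 211.0525; the defendant's share is 400 − x ≈ 188.9475.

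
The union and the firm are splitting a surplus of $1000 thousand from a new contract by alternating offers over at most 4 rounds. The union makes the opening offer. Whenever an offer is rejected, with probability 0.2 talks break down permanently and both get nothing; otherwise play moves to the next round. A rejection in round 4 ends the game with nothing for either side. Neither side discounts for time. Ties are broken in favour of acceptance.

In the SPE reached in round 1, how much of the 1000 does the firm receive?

By backward induction:
Round 4 (the firm proposes): rejection yields 0 for the union; the firm offers 0 and keeps 1000.
Round 3 (the union proposes): rejecting gives the firm an expected 0.8 × 1000 = 800, so the union offers 800, keeping 200.
Round 2 (the firm proposes): rejecting gives the union an expected 0.8 × 200 = 160; the firm offers that and keeps 840.
Round 1 (the union proposes): rejecting gives the firm an expected 0.8 × 840 = 672, so the union offers 672, keeping 328.

672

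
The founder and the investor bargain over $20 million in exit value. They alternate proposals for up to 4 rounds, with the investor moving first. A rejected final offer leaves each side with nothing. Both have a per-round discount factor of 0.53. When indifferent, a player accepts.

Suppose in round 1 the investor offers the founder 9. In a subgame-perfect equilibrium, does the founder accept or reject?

Work out the founder's continuation value if the offer is rejected.
Round 4 (the founder proposes): the investor will accept anything ≥ 0, so the founder offers 0 and keeps 20.
Round 3 (the investor proposes): the founder can get 20 next round, worth 0.53 × 20 = 10.6 now; the investor offers that and keeps 9.4.
Round 2 (the founder proposes): the investor can get 9.4 next round, worth 0.53 × 9.4 = 4.982 now; the founder offers that and keeps 15.018.
So by rejecting in round 1, the founder gets 15.018 next round, worth 0.53 × 15.018 = 7.95954 now.
Offer 9 ≥ 7.95954, so the founder accepts.

Accept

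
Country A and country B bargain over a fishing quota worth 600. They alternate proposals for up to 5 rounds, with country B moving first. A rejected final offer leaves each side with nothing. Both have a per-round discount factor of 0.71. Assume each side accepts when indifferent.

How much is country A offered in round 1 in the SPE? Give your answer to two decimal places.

Work backward from the last round.
Round 5 (country B proposes): country A will accept anything ≥ 0, so country B offers 0 and keeps 600.
Round 4 (country A proposes): country B can get 600 next round, worth 0.71 × 600 = 426 now. Country A offers 426 and keeps 600 − 426 = 174.
Round 3 (country B proposes): country A can get 174 next round, worth 0.71 × 174 = 123.54 now; country B offers that and keeps 476.46.
Round 2 (country A proposes): country B can get 476.46 next round, worth 0.71 × 476.46 = 338.2866 now, so country A offers 338.2866, keeping 261.7134.
Round 1 (country B proposes): country A can get 261.7134 next round, worth 0.71 × 261.7134 = 185.816514 now; country B offers that and keeps 414.183486.

185.82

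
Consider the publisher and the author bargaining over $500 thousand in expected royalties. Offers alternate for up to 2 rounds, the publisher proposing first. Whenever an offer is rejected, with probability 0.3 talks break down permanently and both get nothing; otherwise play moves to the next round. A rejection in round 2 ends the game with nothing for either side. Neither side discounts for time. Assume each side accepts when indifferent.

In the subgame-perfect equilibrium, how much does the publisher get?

Round 2 (the author proposes): the publisher will accept anything ≥ 0, so the author offers 0 and keeps 500.
Round 1 (the publisher proposes): rejecting gives the author an expected 0.7 × 500 = 350; the publisher offers that and keeps 150.

150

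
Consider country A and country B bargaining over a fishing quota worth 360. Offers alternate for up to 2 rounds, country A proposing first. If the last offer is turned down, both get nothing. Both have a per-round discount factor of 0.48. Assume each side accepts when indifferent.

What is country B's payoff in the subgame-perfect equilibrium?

172.8

Solve by backward induction from round 2.
Round 2 (country B proposes): rejection yields 0 for country A; country B offers 0 and keeps 360.
Round 1 (country A proposes): country B can get 360 next round, worth 0.48 × 360 = 172.8 now. Country A offers 172.8 and keeps 360 − 172.8 = 187.2.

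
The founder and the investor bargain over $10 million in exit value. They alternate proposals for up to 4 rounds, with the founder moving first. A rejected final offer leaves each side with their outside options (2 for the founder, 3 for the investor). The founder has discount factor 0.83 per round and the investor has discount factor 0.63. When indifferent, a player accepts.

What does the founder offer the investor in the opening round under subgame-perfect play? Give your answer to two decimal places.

Round 4 (the investor proposes): the founder gets 2 if talks fail, so the investor offers 2 and keeps 8.
Round 3 (the founder proposes): the investor can get 8 next round, worth 0.63 × 8 = 5.04 now, so the founder offers 5.04, keeping 4.96.
Round 2 (the investor proposes): the founder can get 4.96 next round, worth 0.83 × 4.96 = 4.1168 now. The investor offers 4.1168 and keeps 10 − 4.1168 = 5.8832.
Round 1 (the founder proposes): the investor can get 5.8832 next round, worth 0.63 × 5.8832 = 3.706416 now, so the founder offers 3.706416, keeping 6.293584.

3.71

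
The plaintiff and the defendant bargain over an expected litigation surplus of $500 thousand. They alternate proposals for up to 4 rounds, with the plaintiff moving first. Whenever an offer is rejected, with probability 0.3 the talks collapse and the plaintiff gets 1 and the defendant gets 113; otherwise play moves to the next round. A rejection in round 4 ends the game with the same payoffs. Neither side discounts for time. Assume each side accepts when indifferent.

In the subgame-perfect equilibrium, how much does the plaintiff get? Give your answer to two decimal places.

173.54

Round 4 (the defendant proposes): the plaintiff gets 1 if talks fail, so the defendant offers 1 and keeps 499.
Round 3 (the plaintiff proposes): rejecting gives the defendant an expected 0.7 × 499 + 0.3 × 113 = 383.2, so the plaintiff offers 383.2, keeping 116.8.
Round 2 (the defendant proposes): rejecting gives the plaintiff an expected 0.7 × 116.8 + 0.3 × 1 = 82.06, so the defendant offers 82.06, keeping 417.94.
Round 1 (the plaintiff proposes): rejecting gives the defendant an expected 0.7 × 417.94 + 0.3 × 113 = 326.458, so the plaintiff offers 326.458, keeping 173.542.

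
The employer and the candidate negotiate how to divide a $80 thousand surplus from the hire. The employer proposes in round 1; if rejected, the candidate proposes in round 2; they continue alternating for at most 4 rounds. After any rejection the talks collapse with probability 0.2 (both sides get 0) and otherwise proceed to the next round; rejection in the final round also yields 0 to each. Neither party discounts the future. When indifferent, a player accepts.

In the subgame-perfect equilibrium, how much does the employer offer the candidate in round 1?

Round 4 (the candidate proposes): rejection yields 0 for the employer; the candidate offers 0 and keeps 80.
Round 3 (the employer proposes): rejecting gives the candidate an expected 0.8 × 80 = 64; the employer offers that and keeps 16.
Round 2 (the candidate proposes): rejecting gives the employer an expected 0.8 × 16 = 12.8; the candidate offers that and keeps 67.2.
Round 1 (the employer proposes): rejecting gives the candidate an expected 0.8 × 67.2 = 53.76, so the employer offers 53.76, keeping 26.24.

53.76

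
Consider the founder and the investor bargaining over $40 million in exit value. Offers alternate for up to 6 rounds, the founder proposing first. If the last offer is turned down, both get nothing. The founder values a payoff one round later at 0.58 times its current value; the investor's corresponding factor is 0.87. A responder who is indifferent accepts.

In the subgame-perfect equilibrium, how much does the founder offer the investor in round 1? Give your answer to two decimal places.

Round 6 (the investor proposes): rejection yields 0 for the founder; the investor offers 0 and keeps 40.
Round 5 (the founder proposes): the investor can get 40 next round, worth 0.87 × 40 = 34.8 now, so the founder offers 34.8, keeping 5.2.
Round 4 (the investor proposes): the founder can get 5.2 next round, worth 0.58 × 5.2 = 3.016 now. The investor offers 3.016 and keeps 40 − 3.016 = 36.984.
Round 3 (the founder proposes): the investor can get 36.984 next round, worth 0.87 × 36.984 = 32.17608 now. The founder offers 32.17608 and keeps 40 − 32.17608 = 7.82392.
Round 2 (the investor proposes): the founder can get 7.82392 next round, worth 0.58 × 7.82392 = 4.5378736 now. The investor offers 4.5378736 and keeps 40 − 4.5378736 = 35.4621264.
Round 1 (the founder proposes): the investor can get 35.4621264 next round, worth 0.87 × 35.4621264 = 30.852049968 now, so the founder offers 30.852049968, keeping 9.147950032.

30.85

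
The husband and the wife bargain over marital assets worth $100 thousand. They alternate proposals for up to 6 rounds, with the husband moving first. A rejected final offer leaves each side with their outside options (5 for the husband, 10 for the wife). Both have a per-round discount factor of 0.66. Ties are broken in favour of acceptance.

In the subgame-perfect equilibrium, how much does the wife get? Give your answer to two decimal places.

44.11

By backward induction:
Round 6 (the wife proposes): the husband gets 5 if talks fail, so the wife offers 5 and keeps 95.
Round 5 (the husband proposes): the wife can get 95 next round, worth 0.66 × 95 = 62.7 now, so the husband offers 62.7, keeping 37.3.
Round 4 (the wife proposes): the husband can get 37.3 next round, worth 0.66 × 37.3 = 24.618 now. The wife offers 24.618 and keeps 100 − 24.618 = 75.382.
Round 3 (the husband proposes): the wife can get 75.382 next round, worth 0.66 × 75.382 = 49.75212 now, so the husband offers 49.75212, keeping 50.24788.
Round 2 (the wife proposes): the husband can get 50.24788 next round, worth 0.66 × 50.24788 = 33.1636008 now. The wife offers 33.1636008 and keeps 100 − 33.1636008 = 66.8363992.
Round 1 (the husband proposes): the wife can get 66.8363992 next round, worth 0.66 × 66.8363992 = 44.112023472 now, so the husband offers 44.112023472, keeping 55.887976528.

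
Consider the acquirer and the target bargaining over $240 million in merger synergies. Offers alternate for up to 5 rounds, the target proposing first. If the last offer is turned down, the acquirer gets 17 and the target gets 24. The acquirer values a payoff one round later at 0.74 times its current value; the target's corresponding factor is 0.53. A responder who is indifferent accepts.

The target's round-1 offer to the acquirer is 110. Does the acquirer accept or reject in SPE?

Work out the acquirer's continuation value if the offer is rejected.
Round 5 (the target proposes): the acquirer gets 17 if talks fail, so the target offers 17 and keeps 223.
Round 4 (the acquirer proposes): the target can get 223 next round, worth 0.53 × 223 = 118.19 now. The acquirer offers 118.19 and keeps 240 − 118.19 = 121.81.
Round 3 (the target proposes): the acquirer can get 121.81 next round, worth 0.74 × 121.81 = 90.1394 now, so the target offers 90.1394, keeping 149.8606.
Round 2 (the acquirer proposes): the target can get 149.8606 next round, worth 0.53 × 149.8606 = 79.426118 now. The acquirer offers 79.426118 and keeps 240 − 79.426118 = 160.573882.
So by rejecting in round 1, the acquirer gets 160.573882 next round, worth 0.74 × 160.573882 = 118.82467268 now.
Offer 110 < 118.82467268, so the acquirer rejects.

Reject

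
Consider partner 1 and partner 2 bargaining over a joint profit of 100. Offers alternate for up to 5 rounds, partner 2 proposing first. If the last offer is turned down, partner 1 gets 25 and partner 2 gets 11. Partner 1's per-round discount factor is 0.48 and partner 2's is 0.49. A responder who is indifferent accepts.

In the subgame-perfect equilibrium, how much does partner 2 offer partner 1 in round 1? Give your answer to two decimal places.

31.62

Round 5 (partner 2 proposes): partner 1 gets 25 if talks fail, so partner 2 offers 25 and keeps 75.
Round 4 (partner 1 proposes): partner 2 can get 75 next round, worth 0.49 × 75 = 36.75 now, so partner 1 offers 36.75, keeping 63.25.
Round 3 (partner 2 proposes): partner 1 can get 63.25 next round, worth 0.48 × 63.25 = 30.36 now; partner 2 offers that and keeps 69.64.
Round 2 (partner 1 proposes): partner 2 can get 69.64 next round, worth 0.49 × 69.64 = 34.1236 now, so partner 1 offers 34.1236, keeping 65.8764.
Round 1 (partner 2 proposes): partner 1 can get 65.8764 next round, worth 0.48 × 65.8764 = 31.620672 now; partner 2 offers that and keeps 68.379328.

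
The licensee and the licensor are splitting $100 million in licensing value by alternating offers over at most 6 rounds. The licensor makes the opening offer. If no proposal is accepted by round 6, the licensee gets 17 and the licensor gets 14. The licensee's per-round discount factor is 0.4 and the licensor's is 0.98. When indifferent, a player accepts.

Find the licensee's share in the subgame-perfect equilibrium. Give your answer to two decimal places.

6.40

Round 6 (the licensee proposes): the licensor gets 14 if talks fail, so the licensee offers 14 and keeps 86.
Round 5 (the licensor proposes): the licensee can get 86 next round, worth 0.4 × 86 = 34.4 now, so the licensor offers 34.4, keeping 65.6.
Round 4 (the licensee proposes): the licensor can get 65.6 next round, worth 0.98 × 65.6 = 64.288 now, so the licensee offers 64.288, keeping 35.712.
Round 3 (the licensor proposes): the licensee can get 35.712 next round, worth 0.4 × 35.712 = 14.2848 now, so the licensor offers 14.2848, keeping 85.7152.
Round 2 (the licensee proposes): the licensor can get 85.7152 next round, worth 0.98 × 85.7152 = 84.000896 now. The licensee offers 84.000896 and keeps 100 − 84.000896 = 15.999104.
Round 1 (the licensor proposes): the licensee can get 15.999104 next round, worth 0.4 × 15.999104 = 6.3996416 now. The licensor offers 6.3996416 and keeps 100 − 6.3996416 = 93.6003584.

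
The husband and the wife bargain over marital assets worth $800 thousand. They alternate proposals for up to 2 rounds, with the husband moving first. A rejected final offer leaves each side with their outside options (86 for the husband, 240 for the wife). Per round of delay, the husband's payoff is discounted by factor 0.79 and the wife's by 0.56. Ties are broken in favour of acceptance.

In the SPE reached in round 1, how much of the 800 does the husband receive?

400.16

Round 2 (the wife proposes): the husband gets 86 if talks fail, so the wife offers 86 and keeps 714.
Round 1 (the husband proposes): the wife can get 714 next round, worth 0.56 × 714 = 399.84 now. The husband offers 399.84 and keeps 800 − 399.84 = 400.16.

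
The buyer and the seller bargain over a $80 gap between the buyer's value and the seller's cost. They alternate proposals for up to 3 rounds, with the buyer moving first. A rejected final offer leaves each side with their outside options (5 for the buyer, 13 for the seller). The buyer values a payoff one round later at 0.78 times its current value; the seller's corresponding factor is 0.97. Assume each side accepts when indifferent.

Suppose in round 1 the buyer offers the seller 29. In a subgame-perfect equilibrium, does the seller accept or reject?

Accept

Round 3 (the buyer proposes): the seller gets 13 if talks fail, so the buyer offers 13 and keeps 67.
Round 2 (the seller proposes): the buyer can get 67 next round, worth 0.78 × 67 = 52.26 now. The seller offers 52.26 and keeps 80 − 52.26 = 27.74.
So by rejecting in round 1, the seller gets 27.74 next round, worth 0.97 × 27.74 = 26.9078 now.
Offer 29 ≥ 26.9078, so the seller accepts.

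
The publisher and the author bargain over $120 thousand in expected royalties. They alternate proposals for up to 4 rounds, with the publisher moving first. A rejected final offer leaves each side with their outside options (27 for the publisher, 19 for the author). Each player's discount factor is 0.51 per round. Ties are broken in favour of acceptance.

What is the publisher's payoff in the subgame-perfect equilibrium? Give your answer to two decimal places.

77.68

Round 4 (the author proposes): the publisher gets 27 if talks fail, so the author offers 27 and keeps 93.
Round 3 (the publisher proposes): the author can get 93 next round, worth 0.51 × 93 = 47.43 now; the publisher offers that and keeps 72.57.
Round 2 (the author proposes): the publisher can get 72.57 next round, worth 0.51 × 72.57 = 37.0107 now; the author offers that and keeps 82.9893.
Round 1 (the publisher proposes): the author can get 82.9893 next round, worth 0.51 × 82.9893 = 42.324543 now, so the publisher offers 42.324543, keeping 77.675457.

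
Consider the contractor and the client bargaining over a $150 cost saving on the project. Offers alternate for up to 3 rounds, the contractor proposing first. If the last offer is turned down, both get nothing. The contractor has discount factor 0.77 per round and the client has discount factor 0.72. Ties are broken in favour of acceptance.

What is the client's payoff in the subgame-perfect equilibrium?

24.84

Round 3 (the contractor proposes): the client will accept anything ≥ 0, so the contractor offers 0 and keeps 150.
Round 2 (the client proposes): the contractor can get 150 next round, worth 0.77 × 150 = 115.5 now. The client offers 115.5 and keeps 150 − 115.5 = 34.5.
Round 1 (the contractor proposes): the client can get 34.5 next round, worth 0.72 × 34.5 = 24.84 now, so the contractor offers 24.84, keeping 125.16.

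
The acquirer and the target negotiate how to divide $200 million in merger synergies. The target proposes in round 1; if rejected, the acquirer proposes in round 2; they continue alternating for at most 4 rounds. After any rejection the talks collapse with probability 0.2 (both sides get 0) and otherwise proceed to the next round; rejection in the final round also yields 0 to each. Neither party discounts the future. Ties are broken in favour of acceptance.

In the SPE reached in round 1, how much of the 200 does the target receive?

Round 4 (the acquirer proposes): rejection yields 0 for the target; the acquirer offers 0 and keeps 200.
Round 3 (the target proposes): rejecting gives the acquirer an expected 0.8 × 200 = 160, so the target offers 160, keeping 40.
Round 2 (the acquirer proposes): rejecting gives the target an expected 0.8 × 40 = 32; the acquirer offers that and keeps 168.
Round 1 (the target proposes): rejecting gives the acquirer an expected 0.8 × 168 = 134.4; the target offers that and keeps 65.6.

65.6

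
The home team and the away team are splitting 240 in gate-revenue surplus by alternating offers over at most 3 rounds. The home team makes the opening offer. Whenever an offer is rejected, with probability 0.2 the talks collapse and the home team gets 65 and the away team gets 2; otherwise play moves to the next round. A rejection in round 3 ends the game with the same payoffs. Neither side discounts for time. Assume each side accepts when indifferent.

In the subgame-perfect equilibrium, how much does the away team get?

By backward induction:
Round 3 (the home team proposes): the away team gets 2 if talks fail, so the home team offers 2 and keeps 238.
Round 2 (the away team proposes): rejecting gives the home team an expected 0.8 × 238 + 0.2 × 65 = 203.4. The away team offers 203.4 and keeps 240 − 203.4 = 36.6.
Round 1 (the home team proposes): rejecting gives the away team an expected 0.8 × 36.6 + 0.2 × 2 = 29.68, so the home team offers 29.68, keeping 210.32.

29.68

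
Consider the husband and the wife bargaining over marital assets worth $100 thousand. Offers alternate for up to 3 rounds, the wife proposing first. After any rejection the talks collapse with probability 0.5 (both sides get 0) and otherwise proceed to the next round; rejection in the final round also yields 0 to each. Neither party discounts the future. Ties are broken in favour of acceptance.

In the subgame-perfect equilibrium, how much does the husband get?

Round 3 (the wife proposes): rejection yields 0 for the husband; the wife offers 0 and keeps 100.
Round 2 (the husband proposes): rejecting gives the wife an expected 0.5 × 100 = 50, so the husband offers 50, keeping 50.
Round 1 (the wife proposes): rejecting gives the husband an expected 0.5 × 50 = 25, so the wife offers 25, keeping 75.

25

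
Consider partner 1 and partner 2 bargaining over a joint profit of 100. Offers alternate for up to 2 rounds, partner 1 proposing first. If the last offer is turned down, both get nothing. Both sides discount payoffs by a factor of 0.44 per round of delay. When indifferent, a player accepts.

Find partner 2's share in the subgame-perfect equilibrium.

44

Work backward from the last round.
Round 2 (partner 2 proposes): rejection yields 0 for partner 1; partner 2 offers 0 and keeps 100.
Round 1 (partner 1 proposes): partner 2 can get 100 next round, worth 0.44 × 100 = 44 now. Partner 1 offers 44 and keeps 100 − 44 = 56.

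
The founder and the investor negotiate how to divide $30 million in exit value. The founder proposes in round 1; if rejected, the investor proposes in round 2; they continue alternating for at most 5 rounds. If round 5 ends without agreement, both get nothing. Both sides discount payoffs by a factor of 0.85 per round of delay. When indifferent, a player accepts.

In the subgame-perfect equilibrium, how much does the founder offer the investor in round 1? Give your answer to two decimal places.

6.59

Solve by backward induction from round 5.
Round 5 (the founder proposes): rejection yields 0 for the investor; the founder offers 0 and keeps 30.
Round 4 (the investor proposes): the founder can get 30 next round, worth 0.85 × 30 = 25.5 now. The investor offers 25.5 and keeps 30 − 25.5 = 4.5.
Round 3 (the founder proposes): the investor can get 4.5 next round, worth 0.85 × 4.5 = 3.825 now. The founder offers 3.825 and keeps 30 − 3.825 = 26.175.
Round 2 (the investor proposes): the founder can get 26.175 next round, worth 0.85 × 26.175 = 22.24875 now. The investor offers 22.24875 and keeps 30 − 22.24875 = 7.75125.
Round 1 (the founder proposes): the investor can get 7.75125 next round, worth 0.85 × 7.75125 = 6.5885625 now, so the founder offers 6.5885625, keeping 23.4114375.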